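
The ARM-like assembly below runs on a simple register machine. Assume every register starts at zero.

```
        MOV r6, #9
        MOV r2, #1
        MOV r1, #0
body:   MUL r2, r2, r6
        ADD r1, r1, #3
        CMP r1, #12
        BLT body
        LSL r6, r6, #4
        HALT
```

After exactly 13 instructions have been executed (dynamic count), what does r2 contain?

729

MOV r6, #9 → r6=9
MOV r2, #1 → r2=1
MOV r1, #0 → r1=0
MUL r2, r2, r6 → r2=1*9=9
ADD r1, r1, #3 → r1=0+3=3
CMP r1, #12  (cmp 3,12)
BLT body: taken
MUL r2, r2, r6 → r2=9*9=81
ADD r1, r1, #3 → r1=3+3=6
CMP r1, #12  (cmp 6,12)
BLT body: taken
MUL r2, r2, r6 → r2=81*9=729
ADD r1, r1, #3 → r1=6+3=9
After step 13: r2 = 729.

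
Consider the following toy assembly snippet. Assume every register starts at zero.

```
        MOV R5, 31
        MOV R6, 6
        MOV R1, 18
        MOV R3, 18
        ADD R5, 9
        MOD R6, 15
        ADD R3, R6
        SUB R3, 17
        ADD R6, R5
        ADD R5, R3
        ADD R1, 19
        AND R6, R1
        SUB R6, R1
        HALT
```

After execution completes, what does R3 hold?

R5=31
R6=6
R1=18
R3=18
R5=31+9=40
R6=6%15=6
R3=18+6=24
R3=24-17=7
R6=6+40=46
R5=40+7=47
R1=18+19=37
R6=46&37=36
R6=36-37=-1
halt.

7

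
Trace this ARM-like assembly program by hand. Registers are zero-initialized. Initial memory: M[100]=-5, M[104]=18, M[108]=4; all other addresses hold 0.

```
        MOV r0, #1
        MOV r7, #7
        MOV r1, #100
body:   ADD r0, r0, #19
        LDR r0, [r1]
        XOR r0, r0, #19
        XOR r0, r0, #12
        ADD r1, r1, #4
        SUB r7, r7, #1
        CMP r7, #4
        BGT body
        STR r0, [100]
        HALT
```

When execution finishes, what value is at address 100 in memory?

MOV r0, #1 → r0=1
MOV r7, #7 → r7=7
MOV r1, #100 → r1=100
ADD r0, r0, #19 → r0=1+19=20
LDR r0, [r1] → r0=M[100]=-5
XOR r0, r0, #19 → r0=(-5)^19=-24
XOR r0, r0, #12 → r0=(-24)^12=-28
ADD r1, r1, #4 → r1=100+4=104
SUB r7, r7, #1 → r7=7-1=6
CMP r7, #4  (cmp 6,4)
BGT body: taken
ADD r0, r0, #19 → r0=(-28)+19=-9
LDR r0, [r1] → r0=M[104]=18
XOR r0, r0, #19 → r0=18^19=1
XOR r0, r0, #12 → r0=1^12=13
ADD r1, r1, #4 → r1=104+4=108
SUB r7, r7, #1 → r7=6-1=5
CMP r7, #4  (cmp 5,4)
BGT body: taken
ADD r0, r0, #19 → r0=13+19=32
LDR r0, [r1] → r0=M[108]=4
XOR r0, r0, #19 → r0=4^19=23
XOR r0, r0, #12 → r0=23^12=27
ADD r1, r1, #4 → r1=108+4=112
SUB r7, r7, #1 → r7=5-1=4
CMP r7, #4  (cmp 4,4)
BGT body: not taken
STR r0, [100] → M[100]=27
halt.

27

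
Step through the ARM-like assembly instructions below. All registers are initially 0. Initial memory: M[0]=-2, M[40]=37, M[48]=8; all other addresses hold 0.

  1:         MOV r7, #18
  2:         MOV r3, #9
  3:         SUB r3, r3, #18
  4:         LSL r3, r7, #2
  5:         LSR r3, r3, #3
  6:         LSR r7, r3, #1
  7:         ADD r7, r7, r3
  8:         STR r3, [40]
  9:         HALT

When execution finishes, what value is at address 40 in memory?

9

MOV r7, #18 → r7=18
MOV r3, #9 → r3=9
SUB r3, r3, #18 → r3=9-18=-9
LSL r3, r7, #2 → r3=18<<2=72
LSR r3, r3, #3 → r3=72>>3=9
LSR r7, r3, #1 → r7=9>>1=4
ADD r7, r7, r3 → r7=4+9=13
STR r3, [40] → M[40]=9
halt.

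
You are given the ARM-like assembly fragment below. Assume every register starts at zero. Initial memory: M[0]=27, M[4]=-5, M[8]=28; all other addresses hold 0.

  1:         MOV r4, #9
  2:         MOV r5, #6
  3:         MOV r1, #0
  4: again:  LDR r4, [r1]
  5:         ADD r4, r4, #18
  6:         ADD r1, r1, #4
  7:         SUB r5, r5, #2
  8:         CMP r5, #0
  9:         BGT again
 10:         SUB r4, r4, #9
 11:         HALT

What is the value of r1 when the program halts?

12

r4=9
r5=6
r1=0
r4=M[0]=27
r4=27+18=45
r1=0+4=4
r5=6-2=4
CMP r5, #0  (cmp 4,0)
BGT again: taken
r4=M[4]=-5
r4=(-5)+18=13
r1=4+4=8
r5=4-2=2
CMP r5, #0  (cmp 2,0)
BGT again: taken
r4=M[8]=28
r4=28+18=46
r1=8+4=12
r5=2-2=0
CMP r5, #0  (cmp 0,0)
BGT again: not taken
r4=46-9=37
halt.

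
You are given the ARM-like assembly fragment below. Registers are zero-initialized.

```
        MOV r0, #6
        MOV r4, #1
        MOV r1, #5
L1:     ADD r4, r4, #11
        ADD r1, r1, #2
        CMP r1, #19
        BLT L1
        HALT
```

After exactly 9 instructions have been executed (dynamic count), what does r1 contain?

after MOV r0, #6: r0=6
after MOV r4, #1: r4=1
after MOV r1, #5: r1=5
after ADD r4, r4, #11: r4=1+11=12
after ADD r1, r1, #2: r1=5+2=7
CMP r1, #19  (cmp 7,19)
BLT L1: taken
after ADD r4, r4, #11: r4=12+11=23
after ADD r1, r1, #2: r1=7+2=9
After step 9: r1 = 9.

9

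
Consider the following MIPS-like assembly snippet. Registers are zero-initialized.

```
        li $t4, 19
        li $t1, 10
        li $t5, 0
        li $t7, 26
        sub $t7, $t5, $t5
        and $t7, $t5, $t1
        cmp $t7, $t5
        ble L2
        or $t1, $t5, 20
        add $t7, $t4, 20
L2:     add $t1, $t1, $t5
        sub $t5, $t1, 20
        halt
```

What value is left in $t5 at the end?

-10

$t4=19
$t1=10
$t5=0
$t7=26
$t7=0-0=0
$t7=0&10=0
cmp $t7, $t5  (cmp 0,0)
ble L2: taken
$t1=10+0=10
$t5=10-20=-10
halt.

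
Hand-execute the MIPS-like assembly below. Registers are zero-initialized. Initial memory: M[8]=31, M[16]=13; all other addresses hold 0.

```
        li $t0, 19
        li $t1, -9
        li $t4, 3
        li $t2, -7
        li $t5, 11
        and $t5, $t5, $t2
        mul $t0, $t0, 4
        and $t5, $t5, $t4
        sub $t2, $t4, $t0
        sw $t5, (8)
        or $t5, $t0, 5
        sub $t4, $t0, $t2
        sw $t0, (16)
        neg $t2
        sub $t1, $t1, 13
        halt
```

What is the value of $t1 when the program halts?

after li $t0, 19: $t0=19
after li $t1, -9: $t1=-9
after li $t4, 3: $t4=3
after li $t2, -7: $t2=-7
after li $t5, 11: $t5=11
after and $t5, $t5, $t2: $t5=11&(-7)=9
after mul $t0, $t0, 4: $t0=19*4=76
after and $t5, $t5, $t4: $t5=9&3=1
after sub $t2, $t4, $t0: $t2=3-76=-73
sw $t5, (8) → M[8]=1
after or $t5, $t0, 5: $t5=76|5=77
after sub $t4, $t0, $t2: $t4=76-(-73)=149
sw $t0, (16) → M[16]=76
after neg $t2: $t2=-(-73)=73
after sub $t1, $t1, 13: $t1=(-9)-13=-22
halt.

-22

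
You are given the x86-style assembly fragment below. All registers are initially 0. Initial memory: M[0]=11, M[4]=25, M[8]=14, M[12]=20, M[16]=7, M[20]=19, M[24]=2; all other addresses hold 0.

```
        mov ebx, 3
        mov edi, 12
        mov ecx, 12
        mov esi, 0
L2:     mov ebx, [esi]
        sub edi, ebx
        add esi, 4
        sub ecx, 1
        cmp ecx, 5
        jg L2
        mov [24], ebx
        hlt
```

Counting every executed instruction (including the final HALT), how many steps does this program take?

after mov ebx, 3: ebx=3
after mov edi, 12: edi=12
after mov ecx, 12: ecx=12
after mov esi, 0: esi=0
after mov ebx, [esi]: ebx=M[0]=11
after sub edi, ebx: edi=12-11=1
after add esi, 4: esi=0+4=4
after sub ecx, 1: ecx=12-1=11
cmp ecx, 5  (cmp 11,5)
jg L2: taken
after mov ebx, [esi]: ebx=M[4]=25
after sub edi, ebx: edi=1-25=-24
after add esi, 4: esi=4+4=8
after sub ecx, 1: ecx=11-1=10
cmp ecx, 5  (cmp 10,5)
jg L2: taken
after mov ebx, [esi]: ebx=M[8]=14
after sub edi, ebx: edi=(-24)-14=-38
after add esi, 4: esi=8+4=12
after sub ecx, 1: ecx=10-1=9
cmp ecx, 5  (cmp 9,5)
jg L2: taken
after mov ebx, [esi]: ebx=M[12]=20
after sub edi, ebx: edi=(-38)-20=-58
after add esi, 4: esi=12+4=16
after sub ecx, 1: ecx=9-1=8
cmp ecx, 5  (cmp 8,5)
jg L2: taken
after mov ebx, [esi]: ebx=M[16]=7
after sub edi, ebx: edi=(-58)-7=-65
after add esi, 4: esi=16+4=20
after sub ecx, 1: ecx=8-1=7
cmp ecx, 5  (cmp 7,5)
jg L2: taken
after mov ebx, [esi]: ebx=M[20]=19
after sub edi, ebx: edi=(-65)-19=-84
after add esi, 4: esi=20+4=24
after sub ecx, 1: ecx=7-1=6
cmp ecx, 5  (cmp 6,5)
jg L2: taken
after mov ebx, [esi]: ebx=M[24]=2
after sub edi, ebx: edi=(-84)-2=-86
after add esi, 4: esi=24+4=28
after sub ecx, 1: ecx=6-1=5
cmp ecx, 5  (cmp 5,5)
jg L2: not taken
mov [24], ebx → M[24]=2
halt.
Total executed instructions: 48.

48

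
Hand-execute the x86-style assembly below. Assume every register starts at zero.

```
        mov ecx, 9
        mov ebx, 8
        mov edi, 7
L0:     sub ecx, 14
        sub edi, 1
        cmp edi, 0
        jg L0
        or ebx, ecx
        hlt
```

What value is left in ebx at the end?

ecx=9
ebx=8
edi=7
ecx=9-14=-5
edi=7-1=6
cmp edi, 0  (cmp 6,0)
jg L0: taken
ecx=(-5)-14=-19
edi=6-1=5
cmp edi, 0  (cmp 5,0)
jg L0: taken
ecx=(-19)-14=-33
edi=5-1=4
cmp edi, 0  (cmp 4,0)
jg L0: taken
ecx=(-33)-14=-47
edi=4-1=3
cmp edi, 0  (cmp 3,0)
jg L0: taken
ecx=(-47)-14=-61
edi=3-1=2
cmp edi, 0  (cmp 2,0)
jg L0: taken
ecx=(-61)-14=-75
edi=2-1=1
cmp edi, 0  (cmp 1,0)
jg L0: taken
ecx=(-75)-14=-89
edi=1-1=0
cmp edi, 0  (cmp 0,0)
jg L0: not taken
ebx=8|(-89)=-81
halt.

-81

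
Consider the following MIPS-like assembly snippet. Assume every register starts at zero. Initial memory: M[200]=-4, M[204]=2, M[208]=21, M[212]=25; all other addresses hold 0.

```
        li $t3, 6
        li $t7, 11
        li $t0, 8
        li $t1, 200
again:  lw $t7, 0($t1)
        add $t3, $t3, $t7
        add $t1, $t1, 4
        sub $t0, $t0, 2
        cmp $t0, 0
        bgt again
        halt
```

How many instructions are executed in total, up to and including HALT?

li $t3, 6 → $t3=6
li $t7, 11 → $t7=11
li $t0, 8 → $t0=8
li $t1, 200 → $t1=200
lw $t7, 0($t1) → $t7=M[200]=-4
add $t3, $t3, $t7 → $t3=6+(-4)=2
add $t1, $t1, 4 → $t1=200+4=204
sub $t0, $t0, 2 → $t0=8-2=6
cmp $t0, 0  (cmp 6,0)
bgt again: taken
lw $t7, 0($t1) → $t7=M[204]=2
add $t3, $t3, $t7 → $t3=2+2=4
add $t1, $t1, 4 → $t1=204+4=208
sub $t0, $t0, 2 → $t0=6-2=4
cmp $t0, 0  (cmp 4,0)
bgt again: taken
lw $t7, 0($t1) → $t7=M[208]=21
add $t3, $t3, $t7 → $t3=4+21=25
add $t1, $t1, 4 → $t1=208+4=212
sub $t0, $t0, 2 → $t0=4-2=2
cmp $t0, 0  (cmp 2,0)
bgt again: taken
lw $t7, 0($t1) → $t7=M[212]=25
add $t3, $t3, $t7 → $t3=25+25=50
add $t1, $t1, 4 → $t1=212+4=216
sub $t0, $t0, 2 → $t0=2-2=0
cmp $t0, 0  (cmp 0,0)
bgt again: not taken
halt.
Total executed instructions: 29.

29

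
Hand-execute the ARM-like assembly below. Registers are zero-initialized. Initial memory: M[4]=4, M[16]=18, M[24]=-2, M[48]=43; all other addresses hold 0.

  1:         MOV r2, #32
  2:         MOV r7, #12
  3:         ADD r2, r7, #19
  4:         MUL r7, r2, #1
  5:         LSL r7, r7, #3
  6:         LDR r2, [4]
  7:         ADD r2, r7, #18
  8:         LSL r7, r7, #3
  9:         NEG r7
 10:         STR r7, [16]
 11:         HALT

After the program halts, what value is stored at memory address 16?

r2=32
r7=12
r2=12+19=31
r7=31*1=31
r7=31<<3=248
r2=M[4]=4
r2=248+18=266
r7=248<<3=1984
r7=-(1984)=-1984
STR r7, [16] → M[16]=-1984
halt.

-1984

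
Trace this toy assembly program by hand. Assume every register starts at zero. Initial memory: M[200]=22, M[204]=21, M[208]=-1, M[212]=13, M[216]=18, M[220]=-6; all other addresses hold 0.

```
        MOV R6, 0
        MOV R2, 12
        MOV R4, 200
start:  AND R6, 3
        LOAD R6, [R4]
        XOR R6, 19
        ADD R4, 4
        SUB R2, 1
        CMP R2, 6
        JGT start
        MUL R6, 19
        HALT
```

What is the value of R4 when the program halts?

224

MOV R6, 0 → R6=0
MOV R2, 12 → R2=12
MOV R4, 200 → R4=200
AND R6, 3 → R6=0&3=0
LOAD R6, [R4] → R6=M[200]=22
XOR R6, 19 → R6=22^19=5
ADD R4, 4 → R4=200+4=204
SUB R2, 1 → R2=12-1=11
CMP R2, 6  (cmp 11,6)
JGT start: taken
AND R6, 3 → R6=5&3=1
LOAD R6, [R4] → R6=M[204]=21
XOR R6, 19 → R6=21^19=6
ADD R4, 4 → R4=204+4=208
SUB R2, 1 → R2=11-1=10
CMP R2, 6  (cmp 10,6)
JGT start: taken
AND R6, 3 → R6=6&3=2
LOAD R6, [R4] → R6=M[208]=-1
XOR R6, 19 → R6=(-1)^19=-20
ADD R4, 4 → R4=208+4=212
SUB R2, 1 → R2=10-1=9
CMP R2, 6  (cmp 9,6)
JGT start: taken
AND R6, 3 → R6=(-20)&3=0
LOAD R6, [R4] → R6=M[212]=13
XOR R6, 19 → R6=13^19=30
ADD R4, 4 → R4=212+4=216
SUB R2, 1 → R2=9-1=8
CMP R2, 6  (cmp 8,6)
JGT start: taken
AND R6, 3 → R6=30&3=2
LOAD R6, [R4] → R6=M[216]=18
XOR R6, 19 → R6=18^19=1
ADD R4, 4 → R4=216+4=220
SUB R2, 1 → R2=8-1=7
CMP R2, 6  (cmp 7,6)
JGT start: taken
AND R6, 3 → R6=1&3=1
LOAD R6, [R4] → R6=M[220]=-6
XOR R6, 19 → R6=(-6)^19=-23
ADD R4, 4 → R4=220+4=224
SUB R2, 1 → R2=7-1=6
CMP R2, 6  (cmp 6,6)
JGT start: not taken
MUL R6, 19 → R6=(-23)*19=-437
halt.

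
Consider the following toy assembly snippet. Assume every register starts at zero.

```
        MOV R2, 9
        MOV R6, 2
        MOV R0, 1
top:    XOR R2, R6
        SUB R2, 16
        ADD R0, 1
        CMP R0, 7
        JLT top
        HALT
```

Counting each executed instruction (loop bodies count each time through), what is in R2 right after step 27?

-69

MOV R2, 9 → R2=9
MOV R6, 2 → R6=2
MOV R0, 1 → R0=1
XOR R2, R6 → R2=9^2=11
SUB R2, 16 → R2=11-16=-5
ADD R0, 1 → R0=1+1=2
CMP R0, 7  (cmp 2,7)
JLT top: taken
XOR R2, R6 → R2=(-5)^2=-7
SUB R2, 16 → R2=(-7)-16=-23
ADD R0, 1 → R0=2+1=3
CMP R0, 7  (cmp 3,7)
JLT top: taken
XOR R2, R6 → R2=(-23)^2=-21
SUB R2, 16 → R2=(-21)-16=-37
ADD R0, 1 → R0=3+1=4
CMP R0, 7  (cmp 4,7)
JLT top: taken
XOR R2, R6 → R2=(-37)^2=-39
SUB R2, 16 → R2=(-39)-16=-55
ADD R0, 1 → R0=4+1=5
CMP R0, 7  (cmp 5,7)
JLT top: taken
XOR R2, R6 → R2=(-55)^2=-53
SUB R2, 16 → R2=(-53)-16=-69
ADD R0, 1 → R0=5+1=6
CMP R0, 7  (cmp 6,7)
After step 27: R2 = -69.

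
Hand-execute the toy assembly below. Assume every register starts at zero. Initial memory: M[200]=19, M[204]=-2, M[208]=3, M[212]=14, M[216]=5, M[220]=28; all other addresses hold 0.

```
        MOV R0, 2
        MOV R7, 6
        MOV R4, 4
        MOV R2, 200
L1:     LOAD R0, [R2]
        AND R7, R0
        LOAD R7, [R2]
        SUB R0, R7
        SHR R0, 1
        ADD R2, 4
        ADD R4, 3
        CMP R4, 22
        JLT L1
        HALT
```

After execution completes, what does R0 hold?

after MOV R0, 2: R0=2
after MOV R7, 6: R7=6
after MOV R4, 4: R4=4
after MOV R2, 200: R2=200
after LOAD R0, [R2]: R0=M[200]=19
after AND R7, R0: R7=6&19=2
after LOAD R7, [R2]: R7=M[200]=19
after SUB R0, R7: R0=19-19=0
after SHR R0, 1: R0=0>>1=0
after ADD R2, 4: R2=200+4=204
after ADD R4, 3: R4=4+3=7
CMP R4, 22  (cmp 7,22)
JLT L1: taken
after LOAD R0, [R2]: R0=M[204]=-2
after AND R7, R0: R7=19&(-2)=18
after LOAD R7, [R2]: R7=M[204]=-2
after SUB R0, R7: R0=(-2)-(-2)=0
after SHR R0, 1: R0=0>>1=0
after ADD R2, 4: R2=204+4=208
after ADD R4, 3: R4=7+3=10
CMP R4, 22  (cmp 10,22)
JLT L1: taken
after LOAD R0, [R2]: R0=M[208]=3
after AND R7, R0: R7=(-2)&3=2
after LOAD R7, [R2]: R7=M[208]=3
after SUB R0, R7: R0=3-3=0
after SHR R0, 1: R0=0>>1=0
after ADD R2, 4: R2=208+4=212
after ADD R4, 3: R4=10+3=13
CMP R4, 22  (cmp 13,22)
JLT L1: taken
after LOAD R0, [R2]: R0=M[212]=14
after AND R7, R0: R7=3&14=2
after LOAD R7, [R2]: R7=M[212]=14
after SUB R0, R7: R0=14-14=0
after SHR R0, 1: R0=0>>1=0
after ADD R2, 4: R2=212+4=216
after ADD R4, 3: R4=13+3=16
CMP R4, 22  (cmp 16,22)
JLT L1: taken
after LOAD R0, [R2]: R0=M[216]=5
after AND R7, R0: R7=14&5=4
after LOAD R7, [R2]: R7=M[216]=5
after SUB R0, R7: R0=5-5=0
after SHR R0, 1: R0=0>>1=0
after ADD R2, 4: R2=216+4=220
after ADD R4, 3: R4=16+3=19
CMP R4, 22  (cmp 19,22)
JLT L1: taken
after LOAD R0, [R2]: R0=M[220]=28
after AND R7, R0: R7=5&28=4
after LOAD R7, [R2]: R7=M[220]=28
after SUB R0, R7: R0=28-28=0
after SHR R0, 1: R0=0>>1=0
after ADD R2, 4: R2=220+4=224
after ADD R4, 3: R4=19+3=22
CMP R4, 22  (cmp 22,22)
JLT L1: not taken
halt.

0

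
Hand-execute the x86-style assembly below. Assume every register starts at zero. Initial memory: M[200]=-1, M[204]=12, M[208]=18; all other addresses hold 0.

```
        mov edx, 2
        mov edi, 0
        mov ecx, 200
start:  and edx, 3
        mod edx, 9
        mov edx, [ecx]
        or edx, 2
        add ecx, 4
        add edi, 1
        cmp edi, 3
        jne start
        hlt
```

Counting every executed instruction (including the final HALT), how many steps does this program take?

28

mov edx, 2 → edx=2
mov edi, 0 → edi=0
mov ecx, 200 → ecx=200
and edx, 3 → edx=2&3=2
mod edx, 9 → edx=2%9=2
mov edx, [ecx] → edx=M[200]=-1
or edx, 2 → edx=(-1)|2=-1
add ecx, 4 → ecx=200+4=204
add edi, 1 → edi=0+1=1
cmp edi, 3  (cmp 1,3)
jne start: taken
and edx, 3 → edx=(-1)&3=3
mod edx, 9 → edx=3%9=3
mov edx, [ecx] → edx=M[204]=12
or edx, 2 → edx=12|2=14
add ecx, 4 → ecx=204+4=208
add edi, 1 → edi=1+1=2
cmp edi, 3  (cmp 2,3)
jne start: taken
and edx, 3 → edx=14&3=2
mod edx, 9 → edx=2%9=2
mov edx, [ecx] → edx=M[208]=18
or edx, 2 → edx=18|2=18
add ecx, 4 → ecx=208+4=212
add edi, 1 → edi=2+1=3
cmp edi, 3  (cmp 3,3)
jne start: not taken
halt.
Total executed instructions: 28.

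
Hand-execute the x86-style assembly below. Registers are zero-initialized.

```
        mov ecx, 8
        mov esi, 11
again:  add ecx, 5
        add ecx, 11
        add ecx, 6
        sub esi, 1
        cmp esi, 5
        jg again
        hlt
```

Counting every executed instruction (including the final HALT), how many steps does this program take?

39

mov ecx, 8 → ecx=8
mov esi, 11 → esi=11
add ecx, 5 → ecx=8+5=13
add ecx, 11 → ecx=13+11=24
add ecx, 6 → ecx=24+6=30
sub esi, 1 → esi=11-1=10
cmp esi, 5  (cmp 10,5)
jg again: taken
add ecx, 5 → ecx=30+5=35
add ecx, 11 → ecx=35+11=46
add ecx, 6 → ecx=46+6=52
sub esi, 1 → esi=10-1=9
cmp esi, 5  (cmp 9,5)
jg again: taken
add ecx, 5 → ecx=52+5=57
add ecx, 11 → ecx=57+11=68
add ecx, 6 → ecx=68+6=74
sub esi, 1 → esi=9-1=8
cmp esi, 5  (cmp 8,5)
jg again: taken
add ecx, 5 → ecx=74+5=79
add ecx, 11 → ecx=79+11=90
add ecx, 6 → ecx=90+6=96
sub esi, 1 → esi=8-1=7
cmp esi, 5  (cmp 7,5)
jg again: taken
add ecx, 5 → ecx=96+5=101
add ecx, 11 → ecx=101+11=112
add ecx, 6 → ecx=112+6=118
sub esi, 1 → esi=7-1=6
cmp esi, 5  (cmp 6,5)
jg again: taken
add ecx, 5 → ecx=118+5=123
add ecx, 11 → ecx=123+11=134
add ecx, 6 → ecx=134+6=140
sub esi, 1 → esi=6-1=5
cmp esi, 5  (cmp 5,5)
jg again: not taken
halt.
Total executed instructions: 39.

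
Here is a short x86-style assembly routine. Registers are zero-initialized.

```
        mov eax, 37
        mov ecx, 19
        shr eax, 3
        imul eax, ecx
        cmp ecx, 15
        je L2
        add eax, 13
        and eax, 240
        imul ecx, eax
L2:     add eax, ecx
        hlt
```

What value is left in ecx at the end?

1520

mov eax, 37 → eax=37
mov ecx, 19 → ecx=19
shr eax, 3 → eax=37>>3=4
imul eax, ecx → eax=4*19=76
cmp ecx, 15  (cmp 19,15)
je L2: not taken
add eax, 13 → eax=76+13=89
and eax, 240 → eax=89&240=80
imul ecx, eax → ecx=19*80=1520
add eax, ecx → eax=80+1520=1600
halt.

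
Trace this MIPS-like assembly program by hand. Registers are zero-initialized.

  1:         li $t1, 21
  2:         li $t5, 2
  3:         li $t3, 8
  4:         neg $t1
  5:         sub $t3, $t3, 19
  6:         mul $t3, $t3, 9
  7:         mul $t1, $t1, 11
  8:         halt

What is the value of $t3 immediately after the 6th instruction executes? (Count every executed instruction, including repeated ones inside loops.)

-99

after li $t1, 21: $t1=21
after li $t5, 2: $t5=2
after li $t3, 8: $t3=8
after neg $t1: $t1=-(21)=-21
after sub $t3, $t3, 19: $t3=8-19=-11
after mul $t3, $t3, 9: $t3=(-11)*9=-99
After step 6: $t3 = -99.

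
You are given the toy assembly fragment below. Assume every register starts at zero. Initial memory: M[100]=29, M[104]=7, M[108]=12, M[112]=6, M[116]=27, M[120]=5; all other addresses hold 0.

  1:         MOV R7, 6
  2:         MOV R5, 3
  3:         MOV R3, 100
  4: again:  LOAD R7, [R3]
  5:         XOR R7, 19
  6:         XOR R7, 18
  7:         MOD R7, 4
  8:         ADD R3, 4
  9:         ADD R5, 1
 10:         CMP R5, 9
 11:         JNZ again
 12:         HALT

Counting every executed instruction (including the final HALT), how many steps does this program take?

MOV R7, 6 → R7=6
MOV R5, 3 → R5=3
MOV R3, 100 → R3=100
LOAD R7, [R3] → R7=M[100]=29
XOR R7, 19 → R7=29^19=14
XOR R7, 18 → R7=14^18=28
MOD R7, 4 → R7=28%4=0
ADD R3, 4 → R3=100+4=104
ADD R5, 1 → R5=3+1=4
CMP R5, 9  (cmp 4,9)
JNZ again: taken
LOAD R7, [R3] → R7=M[104]=7
XOR R7, 19 → R7=7^19=20
XOR R7, 18 → R7=20^18=6
MOD R7, 4 → R7=6%4=2
ADD R3, 4 → R3=104+4=108
ADD R5, 1 → R5=4+1=5
CMP R5, 9  (cmp 5,9)
JNZ again: taken
LOAD R7, [R3] → R7=M[108]=12
XOR R7, 19 → R7=12^19=31
XOR R7, 18 → R7=31^18=13
MOD R7, 4 → R7=13%4=1
ADD R3, 4 → R3=108+4=112
ADD R5, 1 → R5=5+1=6
CMP R5, 9  (cmp 6,9)
JNZ again: taken
LOAD R7, [R3] → R7=M[112]=6
XOR R7, 19 → R7=6^19=21
XOR R7, 18 → R7=21^18=7
MOD R7, 4 → R7=7%4=3
ADD R3, 4 → R3=112+4=116
ADD R5, 1 → R5=6+1=7
CMP R5, 9  (cmp 7,9)
JNZ again: taken
LOAD R7, [R3] → R7=M[116]=27
XOR R7, 19 → R7=27^19=8
XOR R7, 18 → R7=8^18=26
MOD R7, 4 → R7=26%4=2
ADD R3, 4 → R3=116+4=120
ADD R5, 1 → R5=7+1=8
CMP R5, 9  (cmp 8,9)
JNZ again: taken
LOAD R7, [R3] → R7=M[120]=5
XOR R7, 19 → R7=5^19=22
XOR R7, 18 → R7=22^18=4
MOD R7, 4 → R7=4%4=0
ADD R3, 4 → R3=120+4=124
ADD R5, 1 → R5=8+1=9
CMP R5, 9  (cmp 9,9)
JNZ again: not taken
halt.
Total executed instructions: 52.

52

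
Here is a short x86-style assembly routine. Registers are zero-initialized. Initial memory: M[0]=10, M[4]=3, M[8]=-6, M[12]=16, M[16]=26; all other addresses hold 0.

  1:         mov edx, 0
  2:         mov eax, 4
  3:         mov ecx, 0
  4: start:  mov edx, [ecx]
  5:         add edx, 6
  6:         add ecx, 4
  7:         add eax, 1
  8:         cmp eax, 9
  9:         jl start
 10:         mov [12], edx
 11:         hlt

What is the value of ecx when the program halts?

after mov edx, 0: edx=0
after mov eax, 4: eax=4
after mov ecx, 0: ecx=0
after mov edx, [ecx]: edx=M[0]=10
after add edx, 6: edx=10+6=16
after add ecx, 4: ecx=0+4=4
after add eax, 1: eax=4+1=5
cmp eax, 9  (cmp 5,9)
jl start: taken
after mov edx, [ecx]: edx=M[4]=3
after add edx, 6: edx=3+6=9
after add ecx, 4: ecx=4+4=8
after add eax, 1: eax=5+1=6
cmp eax, 9  (cmp 6,9)
jl start: taken
after mov edx, [ecx]: edx=M[8]=-6
after add edx, 6: edx=(-6)+6=0
after add ecx, 4: ecx=8+4=12
after add eax, 1: eax=6+1=7
cmp eax, 9  (cmp 7,9)
jl start: taken
after mov edx, [ecx]: edx=M[12]=16
after add edx, 6: edx=16+6=22
after add ecx, 4: ecx=12+4=16
after add eax, 1: eax=7+1=8
cmp eax, 9  (cmp 8,9)
jl start: taken
after mov edx, [ecx]: edx=M[16]=26
after add edx, 6: edx=26+6=32
after add ecx, 4: ecx=16+4=20
after add eax, 1: eax=8+1=9
cmp eax, 9  (cmp 9,9)
jl start: not taken
mov [12], edx → M[12]=32
halt.

20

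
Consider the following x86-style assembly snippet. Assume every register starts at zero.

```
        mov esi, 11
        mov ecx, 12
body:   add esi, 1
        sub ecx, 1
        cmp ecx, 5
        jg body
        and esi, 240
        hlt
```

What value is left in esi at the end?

mov esi, 11 → esi=11
mov ecx, 12 → ecx=12
add esi, 1 → esi=11+1=12
sub ecx, 1 → ecx=12-1=11
cmp ecx, 5  (cmp 11,5)
jg body: taken
add esi, 1 → esi=12+1=13
sub ecx, 1 → ecx=11-1=10
cmp ecx, 5  (cmp 10,5)
jg body: taken
add esi, 1 → esi=13+1=14
sub ecx, 1 → ecx=10-1=9
cmp ecx, 5  (cmp 9,5)
jg body: taken
add esi, 1 → esi=14+1=15
sub ecx, 1 → ecx=9-1=8
cmp ecx, 5  (cmp 8,5)
jg body: taken
add esi, 1 → esi=15+1=16
sub ecx, 1 → ecx=8-1=7
cmp ecx, 5  (cmp 7,5)
jg body: taken
add esi, 1 → esi=16+1=17
sub ecx, 1 → ecx=7-1=6
cmp ecx, 5  (cmp 6,5)
jg body: taken
add esi, 1 → esi=17+1=18
sub ecx, 1 → ecx=6-1=5
cmp ecx, 5  (cmp 5,5)
jg body: not taken
and esi, 240 → esi=18&240=16
halt.

16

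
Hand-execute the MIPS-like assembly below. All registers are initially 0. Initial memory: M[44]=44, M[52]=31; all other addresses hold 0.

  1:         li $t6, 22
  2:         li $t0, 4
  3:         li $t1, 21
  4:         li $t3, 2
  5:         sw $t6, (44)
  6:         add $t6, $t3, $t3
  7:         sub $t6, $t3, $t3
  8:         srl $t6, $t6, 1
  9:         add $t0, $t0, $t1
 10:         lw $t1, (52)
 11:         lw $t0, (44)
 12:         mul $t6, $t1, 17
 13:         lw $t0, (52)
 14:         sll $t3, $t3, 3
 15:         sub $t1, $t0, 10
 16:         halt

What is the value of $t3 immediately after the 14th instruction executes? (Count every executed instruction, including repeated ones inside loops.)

16

$t6=22
$t0=4
$t1=21
$t3=2
sw $t6, (44) → M[44]=22
$t6=2+2=4
$t6=2-2=0
$t6=0>>1=0
$t0=4+21=25
$t1=M[52]=31
$t0=M[44]=22
$t6=31*17=527
$t0=M[52]=31
$t3=2<<3=16
After step 14: $t3 = 16.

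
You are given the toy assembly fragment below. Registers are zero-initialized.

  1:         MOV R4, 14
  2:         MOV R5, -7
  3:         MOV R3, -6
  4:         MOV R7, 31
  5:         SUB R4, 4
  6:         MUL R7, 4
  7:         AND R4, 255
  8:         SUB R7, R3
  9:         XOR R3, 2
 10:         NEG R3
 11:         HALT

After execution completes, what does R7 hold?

130

R4=14
R5=-7
R3=-6
R7=31
R4=14-4=10
R7=31*4=124
R4=10&255=10
R7=124-(-6)=130
R3=(-6)^2=-8
R3=-(-8)=8
halt.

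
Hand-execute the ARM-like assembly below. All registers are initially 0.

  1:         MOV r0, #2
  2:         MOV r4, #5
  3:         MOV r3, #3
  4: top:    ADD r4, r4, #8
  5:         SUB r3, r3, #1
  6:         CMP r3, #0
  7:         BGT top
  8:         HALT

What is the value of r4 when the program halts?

MOV r0, #2 → r0=2
MOV r4, #5 → r4=5
MOV r3, #3 → r3=3
ADD r4, r4, #8 → r4=5+8=13
SUB r3, r3, #1 → r3=3-1=2
CMP r3, #0  (cmp 2,0)
BGT top: taken
ADD r4, r4, #8 → r4=13+8=21
SUB r3, r3, #1 → r3=2-1=1
CMP r3, #0  (cmp 1,0)
BGT top: taken
ADD r4, r4, #8 → r4=21+8=29
SUB r3, r3, #1 → r3=1-1=0
CMP r3, #0  (cmp 0,0)
BGT top: not taken
halt.

29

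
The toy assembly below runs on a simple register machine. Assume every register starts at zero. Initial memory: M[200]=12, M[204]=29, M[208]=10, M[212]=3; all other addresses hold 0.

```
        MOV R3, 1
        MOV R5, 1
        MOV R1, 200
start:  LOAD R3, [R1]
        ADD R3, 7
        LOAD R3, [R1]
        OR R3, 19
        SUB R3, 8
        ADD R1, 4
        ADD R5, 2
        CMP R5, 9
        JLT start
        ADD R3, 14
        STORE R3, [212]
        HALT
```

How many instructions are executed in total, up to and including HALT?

after MOV R3, 1: R3=1
after MOV R5, 1: R5=1
after MOV R1, 200: R1=200
after LOAD R3, [R1]: R3=M[200]=12
after ADD R3, 7: R3=12+7=19
after LOAD R3, [R1]: R3=M[200]=12
after OR R3, 19: R3=12|19=31
after SUB R3, 8: R3=31-8=23
after ADD R1, 4: R1=200+4=204
after ADD R5, 2: R5=1+2=3
CMP R5, 9  (cmp 3,9)
JLT start: taken
after LOAD R3, [R1]: R3=M[204]=29
after ADD R3, 7: R3=29+7=36
after LOAD R3, [R1]: R3=M[204]=29
after OR R3, 19: R3=29|19=31
after SUB R3, 8: R3=31-8=23
after ADD R1, 4: R1=204+4=208
after ADD R5, 2: R5=3+2=5
CMP R5, 9  (cmp 5,9)
JLT start: taken
after LOAD R3, [R1]: R3=M[208]=10
after ADD R3, 7: R3=10+7=17
after LOAD R3, [R1]: R3=M[208]=10
after OR R3, 19: R3=10|19=27
after SUB R3, 8: R3=27-8=19
after ADD R1, 4: R1=208+4=212
after ADD R5, 2: R5=5+2=7
CMP R5, 9  (cmp 7,9)
JLT start: taken
after LOAD R3, [R1]: R3=M[212]=3
after ADD R3, 7: R3=3+7=10
after LOAD R3, [R1]: R3=M[212]=3
after OR R3, 19: R3=3|19=19
after SUB R3, 8: R3=19-8=11
after ADD R1, 4: R1=212+4=216
after ADD R5, 2: R5=7+2=9
CMP R5, 9  (cmp 9,9)
JLT start: not taken
after ADD R3, 14: R3=11+14=25
STORE R3, [212] → M[212]=25
halt.
Total executed instructions: 42.

42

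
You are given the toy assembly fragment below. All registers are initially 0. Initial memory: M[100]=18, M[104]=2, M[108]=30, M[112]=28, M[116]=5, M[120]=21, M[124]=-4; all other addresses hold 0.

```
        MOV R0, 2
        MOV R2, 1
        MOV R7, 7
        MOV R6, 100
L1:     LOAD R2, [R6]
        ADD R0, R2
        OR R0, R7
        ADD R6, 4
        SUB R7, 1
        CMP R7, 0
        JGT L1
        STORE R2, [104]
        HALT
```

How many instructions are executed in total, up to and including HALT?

after MOV R0, 2: R0=2
after MOV R2, 1: R2=1
after MOV R7, 7: R7=7
after MOV R6, 100: R6=100
after LOAD R2, [R6]: R2=M[100]=18
after ADD R0, R2: R0=2+18=20
after OR R0, R7: R0=20|7=23
after ADD R6, 4: R6=100+4=104
after SUB R7, 1: R7=7-1=6
CMP R7, 0  (cmp 6,0)
JGT L1: taken
after LOAD R2, [R6]: R2=M[104]=2
after ADD R0, R2: R0=23+2=25
after OR R0, R7: R0=25|6=31
after ADD R6, 4: R6=104+4=108
after SUB R7, 1: R7=6-1=5
CMP R7, 0  (cmp 5,0)
JGT L1: taken
after LOAD R2, [R6]: R2=M[108]=30
after ADD R0, R2: R0=31+30=61
after OR R0, R7: R0=61|5=61
after ADD R6, 4: R6=108+4=112
after SUB R7, 1: R7=5-1=4
CMP R7, 0  (cmp 4,0)
JGT L1: taken
after LOAD R2, [R6]: R2=M[112]=28
after ADD R0, R2: R0=61+28=89
after OR R0, R7: R0=89|4=93
after ADD R6, 4: R6=112+4=116
after SUB R7, 1: R7=4-1=3
CMP R7, 0  (cmp 3,0)
JGT L1: taken
after LOAD R2, [R6]: R2=M[116]=5
after ADD R0, R2: R0=93+5=98
after OR R0, R7: R0=98|3=99
after ADD R6, 4: R6=116+4=120
after SUB R7, 1: R7=3-1=2
CMP R7, 0  (cmp 2,0)
JGT L1: taken
after LOAD R2, [R6]: R2=M[120]=21
after ADD R0, R2: R0=99+21=120
after OR R0, R7: R0=120|2=122
after ADD R6, 4: R6=120+4=124
after SUB R7, 1: R7=2-1=1
CMP R7, 0  (cmp 1,0)
JGT L1: taken
after LOAD R2, [R6]: R2=M[124]=-4
after ADD R0, R2: R0=122+(-4)=118
after OR R0, R7: R0=118|1=119
after ADD R6, 4: R6=124+4=128
after SUB R7, 1: R7=1-1=0
CMP R7, 0  (cmp 0,0)
JGT L1: not taken
STORE R2, [104] → M[104]=-4
halt.
Total executed instructions: 55.

55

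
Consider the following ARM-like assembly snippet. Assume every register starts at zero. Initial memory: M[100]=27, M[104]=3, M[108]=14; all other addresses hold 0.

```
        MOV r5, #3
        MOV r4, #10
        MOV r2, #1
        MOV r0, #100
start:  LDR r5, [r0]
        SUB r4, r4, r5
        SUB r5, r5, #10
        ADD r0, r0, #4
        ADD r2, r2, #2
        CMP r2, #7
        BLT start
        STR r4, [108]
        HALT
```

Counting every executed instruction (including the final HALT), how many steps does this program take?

27

r5=3
r4=10
r2=1
r0=100
r5=M[100]=27
r4=10-27=-17
r5=27-10=17
r0=100+4=104
r2=1+2=3
CMP r2, #7  (cmp 3,7)
BLT start: taken
r5=M[104]=3
r4=(-17)-3=-20
r5=3-10=-7
r0=104+4=108
r2=3+2=5
CMP r2, #7  (cmp 5,7)
BLT start: taken
r5=M[108]=14
r4=(-20)-14=-34
r5=14-10=4
r0=108+4=112
r2=5+2=7
CMP r2, #7  (cmp 7,7)
BLT start: not taken
STR r4, [108] → M[108]=-34
halt.
Total executed instructions: 27.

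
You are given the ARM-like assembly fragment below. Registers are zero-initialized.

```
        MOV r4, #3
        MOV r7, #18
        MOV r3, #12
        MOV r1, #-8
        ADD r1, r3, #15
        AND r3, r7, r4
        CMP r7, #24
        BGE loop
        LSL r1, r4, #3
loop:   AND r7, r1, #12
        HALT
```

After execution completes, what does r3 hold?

r4=3
r7=18
r3=12
r1=-8
r1=12+15=27
r3=18&3=2
CMP r7, #24  (cmp 18,24)
BGE loop: not taken
r1=3<<3=24
r7=24&12=8
halt.

2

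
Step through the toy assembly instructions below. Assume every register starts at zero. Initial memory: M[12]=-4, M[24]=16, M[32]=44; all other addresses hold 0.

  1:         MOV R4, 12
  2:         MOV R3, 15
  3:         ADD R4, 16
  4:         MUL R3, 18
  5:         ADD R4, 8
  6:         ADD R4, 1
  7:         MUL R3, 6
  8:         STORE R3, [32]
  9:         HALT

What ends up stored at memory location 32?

after MOV R4, 12: R4=12
after MOV R3, 15: R3=15
after ADD R4, 16: R4=12+16=28
after MUL R3, 18: R3=15*18=270
after ADD R4, 8: R4=28+8=36
after ADD R4, 1: R4=36+1=37
after MUL R3, 6: R3=270*6=1620
STORE R3, [32] → M[32]=1620
halt.

1620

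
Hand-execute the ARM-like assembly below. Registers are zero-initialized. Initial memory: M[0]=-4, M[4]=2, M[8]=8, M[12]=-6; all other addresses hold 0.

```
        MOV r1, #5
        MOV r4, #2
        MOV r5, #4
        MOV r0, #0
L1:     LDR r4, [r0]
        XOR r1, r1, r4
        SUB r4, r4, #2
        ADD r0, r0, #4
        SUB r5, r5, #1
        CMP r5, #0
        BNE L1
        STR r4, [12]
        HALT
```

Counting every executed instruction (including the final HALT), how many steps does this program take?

34

r1=5
r4=2
r5=4
r0=0
r4=M[0]=-4
r1=5^(-4)=-7
r4=(-4)-2=-6
r0=0+4=4
r5=4-1=3
CMP r5, #0  (cmp 3,0)
BNE L1: taken
r4=M[4]=2
r1=(-7)^2=-5
r4=2-2=0
r0=4+4=8
r5=3-1=2
CMP r5, #0  (cmp 2,0)
BNE L1: taken
r4=M[8]=8
r1=(-5)^8=-13
r4=8-2=6
r0=8+4=12
r5=2-1=1
CMP r5, #0  (cmp 1,0)
BNE L1: taken
r4=M[12]=-6
r1=(-13)^(-6)=9
r4=(-6)-2=-8
r0=12+4=16
r5=1-1=0
CMP r5, #0  (cmp 0,0)
BNE L1: not taken
STR r4, [12] → M[12]=-8
halt.
Total executed instructions: 34.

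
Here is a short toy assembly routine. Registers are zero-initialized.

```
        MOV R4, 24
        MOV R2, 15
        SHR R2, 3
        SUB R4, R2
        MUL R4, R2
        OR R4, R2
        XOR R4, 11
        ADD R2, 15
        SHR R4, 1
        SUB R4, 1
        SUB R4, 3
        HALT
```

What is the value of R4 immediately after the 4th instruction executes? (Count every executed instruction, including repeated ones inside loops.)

R4=24
R2=15
R2=15>>3=1
R4=24-1=23
After step 4: R4 = 23.

23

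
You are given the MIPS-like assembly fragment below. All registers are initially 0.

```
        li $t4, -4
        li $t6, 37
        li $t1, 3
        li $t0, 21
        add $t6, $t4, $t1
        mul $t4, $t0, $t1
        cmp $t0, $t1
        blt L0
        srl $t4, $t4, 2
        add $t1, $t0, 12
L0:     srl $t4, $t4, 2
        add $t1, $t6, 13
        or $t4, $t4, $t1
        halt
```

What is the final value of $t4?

15

after li $t4, -4: $t4=-4
after li $t6, 37: $t6=37
after li $t1, 3: $t1=3
after li $t0, 21: $t0=21
after add $t6, $t4, $t1: $t6=(-4)+3=-1
after mul $t4, $t0, $t1: $t4=21*3=63
cmp $t0, $t1  (cmp 21,3)
blt L0: not taken
after srl $t4, $t4, 2: $t4=63>>2=15
after add $t1, $t0, 12: $t1=21+12=33
after srl $t4, $t4, 2: $t4=15>>2=3
after add $t1, $t6, 13: $t1=(-1)+13=12
after or $t4, $t4, $t1: $t4=3|12=15
halt.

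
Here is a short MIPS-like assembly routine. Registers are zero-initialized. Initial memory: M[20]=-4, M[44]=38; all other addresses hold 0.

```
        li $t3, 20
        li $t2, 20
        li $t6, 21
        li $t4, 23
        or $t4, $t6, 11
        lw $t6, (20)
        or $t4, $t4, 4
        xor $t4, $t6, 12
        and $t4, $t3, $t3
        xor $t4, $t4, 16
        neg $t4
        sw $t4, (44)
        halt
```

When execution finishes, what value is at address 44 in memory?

after li $t3, 20: $t3=20
after li $t2, 20: $t2=20
after li $t6, 21: $t6=21
after li $t4, 23: $t4=23
after or $t4, $t6, 11: $t4=21|11=31
after lw $t6, (20): $t6=M[20]=-4
after or $t4, $t4, 4: $t4=31|4=31
after xor $t4, $t6, 12: $t4=(-4)^12=-16
after and $t4, $t3, $t3: $t4=20&20=20
after xor $t4, $t4, 16: $t4=20^16=4
after neg $t4: $t4=-(4)=-4
sw $t4, (44) → M[44]=-4
halt.

-4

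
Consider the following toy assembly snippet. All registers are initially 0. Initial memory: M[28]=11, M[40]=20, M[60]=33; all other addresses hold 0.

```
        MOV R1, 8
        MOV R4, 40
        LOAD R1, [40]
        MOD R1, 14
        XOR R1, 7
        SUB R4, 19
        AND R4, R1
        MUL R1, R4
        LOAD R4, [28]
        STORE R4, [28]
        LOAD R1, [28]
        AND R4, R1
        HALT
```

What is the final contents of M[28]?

11

R1=8
R4=40
R1=M[40]=20
R1=20%14=6
R1=6^7=1
R4=40-19=21
R4=21&1=1
R1=1*1=1
R4=M[28]=11
STORE R4, [28] → M[28]=11
R1=M[28]=11
R4=11&11=11
halt.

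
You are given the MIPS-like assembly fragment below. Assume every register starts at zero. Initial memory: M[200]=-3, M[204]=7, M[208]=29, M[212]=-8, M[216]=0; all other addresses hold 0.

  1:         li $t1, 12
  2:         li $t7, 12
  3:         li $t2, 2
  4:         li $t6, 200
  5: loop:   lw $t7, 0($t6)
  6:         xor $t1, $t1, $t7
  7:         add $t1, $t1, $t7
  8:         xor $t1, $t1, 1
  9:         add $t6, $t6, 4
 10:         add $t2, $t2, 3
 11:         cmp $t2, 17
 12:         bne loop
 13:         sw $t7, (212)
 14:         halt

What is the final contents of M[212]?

li $t1, 12 → $t1=12
li $t7, 12 → $t7=12
li $t2, 2 → $t2=2
li $t6, 200 → $t6=200
lw $t7, 0($t6) → $t7=M[200]=-3
xor $t1, $t1, $t7 → $t1=12^(-3)=-15
add $t1, $t1, $t7 → $t1=(-15)+(-3)=-18
xor $t1, $t1, 1 → $t1=(-18)^1=-17
add $t6, $t6, 4 → $t6=200+4=204
add $t2, $t2, 3 → $t2=2+3=5
cmp $t2, 17  (cmp 5,17)
bne loop: taken
lw $t7, 0($t6) → $t7=M[204]=7
xor $t1, $t1, $t7 → $t1=(-17)^7=-24
add $t1, $t1, $t7 → $t1=(-24)+7=-17
xor $t1, $t1, 1 → $t1=(-17)^1=-18
add $t6, $t6, 4 → $t6=204+4=208
add $t2, $t2, 3 → $t2=5+3=8
cmp $t2, 17  (cmp 8,17)
bne loop: taken
lw $t7, 0($t6) → $t7=M[208]=29
xor $t1, $t1, $t7 → $t1=(-18)^29=-13
add $t1, $t1, $t7 → $t1=(-13)+29=16
xor $t1, $t1, 1 → $t1=16^1=17
add $t6, $t6, 4 → $t6=208+4=212
add $t2, $t2, 3 → $t2=8+3=11
cmp $t2, 17  (cmp 11,17)
bne loop: taken
lw $t7, 0($t6) → $t7=M[212]=-8
xor $t1, $t1, $t7 → $t1=17^(-8)=-23
add $t1, $t1, $t7 → $t1=(-23)+(-8)=-31
xor $t1, $t1, 1 → $t1=(-31)^1=-32
add $t6, $t6, 4 → $t6=212+4=216
add $t2, $t2, 3 → $t2=11+3=14
cmp $t2, 17  (cmp 14,17)
bne loop: taken
lw $t7, 0($t6) → $t7=M[216]=0
xor $t1, $t1, $t7 → $t1=(-32)^0=-32
add $t1, $t1, $t7 → $t1=(-32)+0=-32
xor $t1, $t1, 1 → $t1=(-32)^1=-31
add $t6, $t6, 4 → $t6=216+4=220
add $t2, $t2, 3 → $t2=14+3=17
cmp $t2, 17  (cmp 17,17)
bne loop: not taken
sw $t7, (212) → M[212]=0
halt.

0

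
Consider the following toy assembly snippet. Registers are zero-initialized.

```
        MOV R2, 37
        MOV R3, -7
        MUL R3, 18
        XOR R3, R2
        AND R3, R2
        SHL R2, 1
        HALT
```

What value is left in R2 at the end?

74

R2=37
R3=-7
R3=(-7)*18=-126
R3=(-126)^37=-89
R3=(-89)&37=37
R2=37<<1=74
halt.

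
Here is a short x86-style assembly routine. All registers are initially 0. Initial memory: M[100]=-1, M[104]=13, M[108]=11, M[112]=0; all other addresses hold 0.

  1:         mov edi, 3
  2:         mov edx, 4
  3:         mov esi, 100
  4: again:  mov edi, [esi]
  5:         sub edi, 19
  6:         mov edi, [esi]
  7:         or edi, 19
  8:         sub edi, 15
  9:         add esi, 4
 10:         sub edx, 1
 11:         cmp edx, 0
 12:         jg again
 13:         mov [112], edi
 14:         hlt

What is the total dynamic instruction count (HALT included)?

41

after mov edi, 3: edi=3
after mov edx, 4: edx=4
after mov esi, 100: esi=100
after mov edi, [esi]: edi=M[100]=-1
after sub edi, 19: edi=(-1)-19=-20
after mov edi, [esi]: edi=M[100]=-1
after or edi, 19: edi=(-1)|19=-1
after sub edi, 15: edi=(-1)-15=-16
after add esi, 4: esi=100+4=104
after sub edx, 1: edx=4-1=3
cmp edx, 0  (cmp 3,0)
jg again: taken
after mov edi, [esi]: edi=M[104]=13
after sub edi, 19: edi=13-19=-6
after mov edi, [esi]: edi=M[104]=13
after or edi, 19: edi=13|19=31
after sub edi, 15: edi=31-15=16
after add esi, 4: esi=104+4=108
after sub edx, 1: edx=3-1=2
cmp edx, 0  (cmp 2,0)
jg again: taken
after mov edi, [esi]: edi=M[108]=11
after sub edi, 19: edi=11-19=-8
after mov edi, [esi]: edi=M[108]=11
after or edi, 19: edi=11|19=27
after sub edi, 15: edi=27-15=12
after add esi, 4: esi=108+4=112
after sub edx, 1: edx=2-1=1
cmp edx, 0  (cmp 1,0)
jg again: taken
after mov edi, [esi]: edi=M[112]=0
after sub edi, 19: edi=0-19=-19
after mov edi, [esi]: edi=M[112]=0
after or edi, 19: edi=0|19=19
after sub edi, 15: edi=19-15=4
after add esi, 4: esi=112+4=116
after sub edx, 1: edx=1-1=0
cmp edx, 0  (cmp 0,0)
jg again: not taken
mov [112], edi → M[112]=4
halt.
Total executed instructions: 41.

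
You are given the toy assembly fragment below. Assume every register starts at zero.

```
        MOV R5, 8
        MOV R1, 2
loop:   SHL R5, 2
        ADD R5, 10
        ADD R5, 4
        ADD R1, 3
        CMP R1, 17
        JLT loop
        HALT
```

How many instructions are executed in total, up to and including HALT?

33

MOV R5, 8 → R5=8
MOV R1, 2 → R1=2
SHL R5, 2 → R5=8<<2=32
ADD R5, 10 → R5=32+10=42
ADD R5, 4 → R5=42+4=46
ADD R1, 3 → R1=2+3=5
CMP R1, 17  (cmp 5,17)
JLT loop: taken
SHL R5, 2 → R5=46<<2=184
ADD R5, 10 → R5=184+10=194
ADD R5, 4 → R5=194+4=198
ADD R1, 3 → R1=5+3=8
CMP R1, 17  (cmp 8,17)
JLT loop: taken
SHL R5, 2 → R5=198<<2=792
ADD R5, 10 → R5=792+10=802
ADD R5, 4 → R5=802+4=806
ADD R1, 3 → R1=8+3=11
CMP R1, 17  (cmp 11,17)
JLT loop: taken
SHL R5, 2 → R5=806<<2=3224
ADD R5, 10 → R5=3224+10=3234
ADD R5, 4 → R5=3234+4=3238
ADD R1, 3 → R1=11+3=14
CMP R1, 17  (cmp 14,17)
JLT loop: taken
SHL R5, 2 → R5=3238<<2=12952
ADD R5, 10 → R5=12952+10=12962
ADD R5, 4 → R5=12962+4=12966
ADD R1, 3 → R1=14+3=17
CMP R1, 17  (cmp 17,17)
JLT loop: not taken
halt.
Total executed instructions: 33.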